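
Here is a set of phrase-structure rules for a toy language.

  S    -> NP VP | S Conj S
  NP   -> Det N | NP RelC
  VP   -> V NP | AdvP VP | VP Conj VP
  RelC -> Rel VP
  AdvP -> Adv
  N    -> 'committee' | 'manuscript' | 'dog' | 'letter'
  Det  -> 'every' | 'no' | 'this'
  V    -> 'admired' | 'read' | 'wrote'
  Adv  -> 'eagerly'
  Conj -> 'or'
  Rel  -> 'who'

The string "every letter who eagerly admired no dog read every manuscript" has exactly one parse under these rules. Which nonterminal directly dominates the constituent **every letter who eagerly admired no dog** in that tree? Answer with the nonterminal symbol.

[S [NP [NP [Det every] [N letter]] [RelC [Rel who] [VP [AdvP [Adv eagerly]] [VP [V admired] [NP [Det no] [N dog]]]]]] [VP [V read] [NP [Det every] [N manuscript]]]]
The span 'every letter who eagerly admired no dog' is the NP node built by NP → NP RelC.
Its mother is the S built by S → NP VP.

S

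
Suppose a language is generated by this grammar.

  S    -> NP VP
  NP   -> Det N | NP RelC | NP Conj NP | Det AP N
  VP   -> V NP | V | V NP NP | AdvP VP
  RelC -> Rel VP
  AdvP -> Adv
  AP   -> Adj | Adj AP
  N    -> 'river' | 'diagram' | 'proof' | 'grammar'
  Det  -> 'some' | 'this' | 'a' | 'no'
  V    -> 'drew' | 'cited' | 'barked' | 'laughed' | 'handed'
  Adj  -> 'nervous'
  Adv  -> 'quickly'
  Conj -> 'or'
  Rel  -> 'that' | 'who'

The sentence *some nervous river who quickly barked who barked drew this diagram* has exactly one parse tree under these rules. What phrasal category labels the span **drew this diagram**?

VP

S
  NP
    NP
      NP
        Det: some
        AP
          Adj: nervous
        N: river
      RelC
        Rel: who
        VP
          AdvP
            Adv: quickly
          VP
            V: barked
    RelC
      Rel: who
      VP
        V: barked
  VP
    V: drew
    NP
      Det: this
      N: diagram
The span 'drew this diagram' is the VP node built by VP → V NP.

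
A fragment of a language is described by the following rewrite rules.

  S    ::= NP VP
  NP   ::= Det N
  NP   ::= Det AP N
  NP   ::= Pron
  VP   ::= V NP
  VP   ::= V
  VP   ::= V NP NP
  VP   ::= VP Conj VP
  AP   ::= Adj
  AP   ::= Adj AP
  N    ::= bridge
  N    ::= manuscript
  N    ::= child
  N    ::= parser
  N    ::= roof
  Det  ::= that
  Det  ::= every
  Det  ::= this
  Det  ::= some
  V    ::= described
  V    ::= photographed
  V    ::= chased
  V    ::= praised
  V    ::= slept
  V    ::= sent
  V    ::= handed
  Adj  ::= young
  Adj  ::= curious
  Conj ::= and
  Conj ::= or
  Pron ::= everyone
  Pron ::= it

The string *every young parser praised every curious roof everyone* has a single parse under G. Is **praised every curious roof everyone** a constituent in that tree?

Yes

[S [NP [Det every] [AP [Adj young]] [N parser]] [VP [V praised] [NP [Det every] [AP [Adj curious]] [N roof]] [NP [Pron everyone]]]]
The words 'praised every curious roof everyone' are exhaustively dominated by a single VP node (built by VP → V NP NP), so they form a constituent.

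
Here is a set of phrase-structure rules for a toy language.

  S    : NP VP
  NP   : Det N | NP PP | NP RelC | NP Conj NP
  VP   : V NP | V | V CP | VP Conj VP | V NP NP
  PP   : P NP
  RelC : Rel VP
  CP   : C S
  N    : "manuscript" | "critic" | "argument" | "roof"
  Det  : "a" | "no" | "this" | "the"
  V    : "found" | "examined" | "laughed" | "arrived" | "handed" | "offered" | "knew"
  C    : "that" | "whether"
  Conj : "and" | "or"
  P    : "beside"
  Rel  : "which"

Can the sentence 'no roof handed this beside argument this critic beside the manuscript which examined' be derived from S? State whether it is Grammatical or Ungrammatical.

A Det word can never sit immediately before a P word in any string this grammar generates, so the substring 'this beside' rules out a derivation.

Ungrammatical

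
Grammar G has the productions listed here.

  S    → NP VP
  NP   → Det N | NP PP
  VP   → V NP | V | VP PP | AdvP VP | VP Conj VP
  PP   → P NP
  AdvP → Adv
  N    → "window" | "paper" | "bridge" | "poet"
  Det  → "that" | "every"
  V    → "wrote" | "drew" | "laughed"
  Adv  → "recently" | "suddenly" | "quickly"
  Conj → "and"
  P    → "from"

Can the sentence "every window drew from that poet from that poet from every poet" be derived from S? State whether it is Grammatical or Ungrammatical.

S
  NP
    Det: every
    N: window
  VP
    VP
      V: drew
    PP
      P: from
      NP
        NP
          Det: that
          N: poet
        PP
          P: from
          NP
            NP
              Det: that
              N: poet
            PP
              P: from
              NP
                Det: every
                N: poet
The bracketing above is licensed at every node by one of the given productions, with S at the root.

Grammatical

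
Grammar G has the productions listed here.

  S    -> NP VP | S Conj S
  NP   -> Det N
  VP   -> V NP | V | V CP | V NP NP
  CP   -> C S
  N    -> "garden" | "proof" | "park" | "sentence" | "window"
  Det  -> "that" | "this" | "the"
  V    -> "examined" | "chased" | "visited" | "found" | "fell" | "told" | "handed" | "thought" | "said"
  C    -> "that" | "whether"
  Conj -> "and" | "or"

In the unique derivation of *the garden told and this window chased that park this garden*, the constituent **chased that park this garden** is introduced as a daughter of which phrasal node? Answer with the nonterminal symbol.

S

S
  S
    NP
      Det: the
      N: garden
    VP
      V: told
  Conj: and
  S
    NP
      Det: this
      N: window
    VP
      V: chased
      NP
        Det: that
        N: park
      NP
        Det: this
        N: garden
The span 'chased that park this garden' is the VP node built by VP → V NP NP.
Its mother is the S built by S → NP VP.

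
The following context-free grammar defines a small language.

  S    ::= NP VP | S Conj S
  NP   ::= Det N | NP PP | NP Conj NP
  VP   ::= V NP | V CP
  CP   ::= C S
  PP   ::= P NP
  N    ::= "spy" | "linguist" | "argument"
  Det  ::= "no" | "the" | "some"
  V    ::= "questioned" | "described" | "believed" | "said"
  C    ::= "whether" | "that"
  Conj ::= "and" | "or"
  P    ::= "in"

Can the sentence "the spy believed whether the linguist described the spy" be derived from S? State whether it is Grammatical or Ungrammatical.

Grammatical

S
  NP
    Det: the
    N: spy
  VP
    V: believed
    CP
      C: whether
      S
        NP
          Det: the
          N: linguist
        VP
          V: described
          NP
            Det: the
            N: spy
The bracketing above is licensed at every node by one of the given productions, with S at the root.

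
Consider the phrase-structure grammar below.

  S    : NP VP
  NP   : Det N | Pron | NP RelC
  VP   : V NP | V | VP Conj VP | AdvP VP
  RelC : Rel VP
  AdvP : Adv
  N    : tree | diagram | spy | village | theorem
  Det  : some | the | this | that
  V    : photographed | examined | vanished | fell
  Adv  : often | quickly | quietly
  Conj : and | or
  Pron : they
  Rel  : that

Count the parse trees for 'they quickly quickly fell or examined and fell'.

Two of the 9 distinct bracketings:
[S [NP [Pron they]] [VP [VP [AdvP [Adv quickly]] [VP [AdvP [Adv quickly]] [VP [V fell]]]] [Conj or] [VP [VP [V examined]] [Conj and] [VP [V fell]]]]]
[S [NP [Pron they]] [VP [VP [VP [AdvP [Adv quickly]] [VP [AdvP [Adv quickly]] [VP [V fell]]]] [Conj or] [VP [V examined]]] [Conj and] [VP [V fell]]]]
The trees differ in how a recursive rule is bracketed over the same span.

9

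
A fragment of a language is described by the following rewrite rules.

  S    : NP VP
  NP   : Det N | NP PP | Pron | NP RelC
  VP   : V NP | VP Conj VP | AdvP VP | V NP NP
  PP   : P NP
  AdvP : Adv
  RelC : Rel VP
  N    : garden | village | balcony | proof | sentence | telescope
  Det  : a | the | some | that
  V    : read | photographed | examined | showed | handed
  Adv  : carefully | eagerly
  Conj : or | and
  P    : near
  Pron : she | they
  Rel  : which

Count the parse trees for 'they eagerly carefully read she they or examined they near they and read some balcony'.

Two of the 9 distinct bracketings:
[S [NP [Pron they]] [VP [VP [AdvP [Adv eagerly]] [VP [AdvP [Adv carefully]] [VP [V read] [NP [Pron she]] [NP [Pron they]]]]] [Conj or] [VP [VP [V examined] [NP [NP [Pron they]] [PP [P near] [NP [Pron they]]]]] [Conj and] [VP [V read] [NP [Det some] [N balcony]]]]]]
[S [NP [Pron they]] [VP [VP [VP [AdvP [Adv eagerly]] [VP [AdvP [Adv carefully]] [VP [V read] [NP [Pron she]] [NP [Pron they]]]]] [Conj or] [VP [V examined] [NP [NP [Pron they]] [PP [P near] [NP [Pron they]]]]]] [Conj and] [VP [V read] [NP [Det some] [N balcony]]]]]
The trees differ in how a recursive rule is bracketed over the same span.

9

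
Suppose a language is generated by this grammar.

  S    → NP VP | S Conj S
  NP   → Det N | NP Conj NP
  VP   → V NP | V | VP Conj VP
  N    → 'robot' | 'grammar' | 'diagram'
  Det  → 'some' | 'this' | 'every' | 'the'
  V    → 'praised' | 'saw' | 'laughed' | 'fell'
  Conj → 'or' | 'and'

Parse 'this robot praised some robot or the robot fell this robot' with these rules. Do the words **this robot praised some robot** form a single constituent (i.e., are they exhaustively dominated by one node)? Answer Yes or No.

Yes

[S [S [NP [Det this] [N robot]] [VP [V praised] [NP [Det some] [N robot]]]] [Conj or] [S [NP [Det the] [N robot]] [VP [V fell] [NP [Det this] [N robot]]]]]
The words 'this robot praised some robot' are exhaustively dominated by a single S node (built by S → NP VP), so they form a constituent.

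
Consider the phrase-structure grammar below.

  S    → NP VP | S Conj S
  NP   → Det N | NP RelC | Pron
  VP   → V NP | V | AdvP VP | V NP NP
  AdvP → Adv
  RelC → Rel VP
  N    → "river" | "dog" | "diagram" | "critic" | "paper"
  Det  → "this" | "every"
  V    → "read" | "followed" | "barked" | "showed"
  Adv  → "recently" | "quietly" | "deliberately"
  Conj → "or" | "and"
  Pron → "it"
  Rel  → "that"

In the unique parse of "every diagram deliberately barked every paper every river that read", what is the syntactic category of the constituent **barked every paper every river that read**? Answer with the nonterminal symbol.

VP

S
  NP
    Det: every
    N: diagram
  VP
    AdvP
      Adv: deliberately
    VP
      V: barked
      NP
        Det: every
        N: paper
      NP
        NP
          Det: every
          N: river
        RelC
          Rel: that
          VP
            V: read
The span 'barked every paper every river that read' is the VP node built by VP → V NP NP.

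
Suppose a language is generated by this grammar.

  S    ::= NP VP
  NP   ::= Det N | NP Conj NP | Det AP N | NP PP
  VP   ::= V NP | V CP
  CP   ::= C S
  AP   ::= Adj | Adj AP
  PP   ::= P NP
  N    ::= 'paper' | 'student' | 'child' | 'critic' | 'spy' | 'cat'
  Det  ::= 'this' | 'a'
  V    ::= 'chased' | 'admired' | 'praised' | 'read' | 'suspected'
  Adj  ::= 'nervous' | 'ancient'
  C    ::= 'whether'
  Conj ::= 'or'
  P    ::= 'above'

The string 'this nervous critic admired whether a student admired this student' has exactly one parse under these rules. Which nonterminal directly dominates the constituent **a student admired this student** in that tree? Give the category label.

CP

[S [NP [Det this] [AP [Adj nervous]] [N critic]] [VP [V admired] [CP [C whether] [S [NP [Det a] [N student]] [VP [V admired] [NP [Det this] [N student]]]]]]]
The span 'a student admired this student' is the S node built by S → NP VP.
Its mother is the CP built by CP → C S.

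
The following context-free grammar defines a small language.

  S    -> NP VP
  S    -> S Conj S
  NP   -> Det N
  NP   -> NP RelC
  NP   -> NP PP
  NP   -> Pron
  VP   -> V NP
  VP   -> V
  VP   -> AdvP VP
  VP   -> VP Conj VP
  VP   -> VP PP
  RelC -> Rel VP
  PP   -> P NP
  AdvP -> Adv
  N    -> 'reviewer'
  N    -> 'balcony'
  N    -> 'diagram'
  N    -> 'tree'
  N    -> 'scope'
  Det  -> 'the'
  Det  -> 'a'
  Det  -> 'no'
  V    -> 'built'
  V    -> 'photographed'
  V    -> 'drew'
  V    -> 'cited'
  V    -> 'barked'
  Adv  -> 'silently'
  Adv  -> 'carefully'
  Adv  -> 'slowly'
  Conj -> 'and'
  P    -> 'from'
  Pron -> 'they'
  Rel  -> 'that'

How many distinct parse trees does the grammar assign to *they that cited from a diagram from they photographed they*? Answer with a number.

5

Two of the 5 distinct bracketings:
[S [NP [NP [Pron they]] [RelC [Rel that] [VP [VP [V cited]] [PP [P from] [NP [NP [Det a] [N diagram]] [PP [P from] [NP [Pron they]]]]]]]] [VP [V photographed] [NP [Pron they]]]]
[S [NP [NP [Pron they]] [RelC [Rel that] [VP [VP [VP [V cited]] [PP [P from] [NP [Det a] [N diagram]]]] [PP [P from] [NP [Pron they]]]]]] [VP [V photographed] [NP [Pron they]]]]
The difference turns on whether NP → NP PP is used at the relevant span, versus an alternative expansion of NP.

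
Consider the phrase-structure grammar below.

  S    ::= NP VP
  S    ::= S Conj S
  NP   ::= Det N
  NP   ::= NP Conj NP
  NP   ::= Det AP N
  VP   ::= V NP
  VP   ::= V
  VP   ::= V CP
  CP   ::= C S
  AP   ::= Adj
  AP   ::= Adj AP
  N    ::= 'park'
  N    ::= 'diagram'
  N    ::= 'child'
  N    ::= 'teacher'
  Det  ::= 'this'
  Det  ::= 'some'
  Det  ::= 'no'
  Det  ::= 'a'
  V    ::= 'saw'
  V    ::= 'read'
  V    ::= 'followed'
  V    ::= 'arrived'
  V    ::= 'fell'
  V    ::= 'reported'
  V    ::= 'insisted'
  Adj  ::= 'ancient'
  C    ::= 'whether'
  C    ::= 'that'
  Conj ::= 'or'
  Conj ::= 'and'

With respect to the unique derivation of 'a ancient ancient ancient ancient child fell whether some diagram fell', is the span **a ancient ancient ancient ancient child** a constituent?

[S [NP [Det a] [AP [Adj ancient] [AP [Adj ancient] [AP [Adj ancient] [AP [Adj ancient]]]]] [N child]] [VP [V fell] [CP [C whether] [S [NP [Det some] [N diagram]] [VP [V fell]]]]]]
The words 'a ancient ancient ancient ancient child' are exhaustively dominated by a single NP node (built by NP → Det AP N), so they form a constituent.

Yes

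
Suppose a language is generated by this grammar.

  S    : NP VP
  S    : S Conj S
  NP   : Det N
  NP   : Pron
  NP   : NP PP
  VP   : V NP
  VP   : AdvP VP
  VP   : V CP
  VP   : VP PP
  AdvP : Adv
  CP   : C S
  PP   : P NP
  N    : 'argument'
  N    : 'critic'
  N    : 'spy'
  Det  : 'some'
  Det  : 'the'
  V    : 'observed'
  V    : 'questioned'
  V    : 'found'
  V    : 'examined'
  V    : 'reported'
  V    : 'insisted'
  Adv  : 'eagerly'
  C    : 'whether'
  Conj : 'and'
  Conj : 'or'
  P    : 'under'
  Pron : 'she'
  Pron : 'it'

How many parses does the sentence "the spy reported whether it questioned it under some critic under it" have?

Two of the 9 distinct bracketings:
[S [NP [Det the] [N spy]] [VP [V reported] [CP [C whether] [S [NP [Pron it]] [VP [V questioned] [NP [NP [Pron it]] [PP [P under] [NP [NP [Det some] [N critic]] [PP [P under] [NP [Pron it]]]]]]]]]]]
[S [NP [Det the] [N spy]] [VP [V reported] [CP [C whether] [S [NP [Pron it]] [VP [V questioned] [NP [NP [NP [Pron it]] [PP [P under] [NP [Det some] [N critic]]]] [PP [P under] [NP [Pron it]]]]]]]]]
The trees differ in how a recursive rule is bracketed over the same span.

9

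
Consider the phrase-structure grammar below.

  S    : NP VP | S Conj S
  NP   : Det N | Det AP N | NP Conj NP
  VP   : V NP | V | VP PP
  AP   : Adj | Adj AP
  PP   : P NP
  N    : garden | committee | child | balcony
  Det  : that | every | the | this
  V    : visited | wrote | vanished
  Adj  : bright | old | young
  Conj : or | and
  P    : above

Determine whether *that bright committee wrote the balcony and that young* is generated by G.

Ungrammatical

For S → NP VP, the only prefix that parses as NP is 'that bright committee', but the remainder 'wrote the balcony and that young' is not a VP under these rules. The alternative S rule S → S Conj S likewise has no satisfying split.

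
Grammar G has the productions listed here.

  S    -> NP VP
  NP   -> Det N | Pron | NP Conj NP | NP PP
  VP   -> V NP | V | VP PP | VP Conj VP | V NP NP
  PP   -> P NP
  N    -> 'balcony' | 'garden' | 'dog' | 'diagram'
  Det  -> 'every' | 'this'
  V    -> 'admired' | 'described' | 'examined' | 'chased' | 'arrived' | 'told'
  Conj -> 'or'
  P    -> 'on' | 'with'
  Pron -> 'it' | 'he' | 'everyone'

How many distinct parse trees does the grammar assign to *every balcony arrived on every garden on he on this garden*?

Two of the 5 distinct bracketings:
[S [NP [Det every] [N balcony]] [VP [VP [V arrived]] [PP [P on] [NP [NP [Det every] [N garden]] [PP [P on] [NP [NP [Pron he]] [PP [P on] [NP [Det this] [N garden]]]]]]]]]
[S [NP [Det every] [N balcony]] [VP [VP [V arrived]] [PP [P on] [NP [NP [NP [Det every] [N garden]] [PP [P on] [NP [Pron he]]]] [PP [P on] [NP [Det this] [N garden]]]]]]]
The trees differ in how a recursive rule is bracketed over the same span.

5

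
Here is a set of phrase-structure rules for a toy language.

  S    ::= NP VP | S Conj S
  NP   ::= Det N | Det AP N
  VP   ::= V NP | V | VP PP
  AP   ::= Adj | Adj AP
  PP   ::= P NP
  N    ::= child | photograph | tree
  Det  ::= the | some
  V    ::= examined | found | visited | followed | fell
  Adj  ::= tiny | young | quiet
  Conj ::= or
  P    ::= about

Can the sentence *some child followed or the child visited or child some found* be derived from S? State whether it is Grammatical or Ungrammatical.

Ungrammatical

A Conj word can never sit immediately before an N word in any string this grammar generates, so the substring 'or child' rules out a derivation.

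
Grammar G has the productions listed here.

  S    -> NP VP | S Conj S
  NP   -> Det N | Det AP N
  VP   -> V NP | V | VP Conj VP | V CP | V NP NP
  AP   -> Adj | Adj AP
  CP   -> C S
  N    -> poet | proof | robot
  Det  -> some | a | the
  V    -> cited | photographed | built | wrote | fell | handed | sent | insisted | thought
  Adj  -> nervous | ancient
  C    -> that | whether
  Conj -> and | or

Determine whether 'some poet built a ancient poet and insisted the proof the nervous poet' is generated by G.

Grammatical

S
  NP
    Det: some
    N: poet
  VP
    VP
      V: built
      NP
        Det: a
        AP
          Adj: ancient
        N: poet
    Conj: and
    VP
      V: insisted
      NP
        Det: the
        N: proof
      NP
        Det: the
        AP
          Adj: nervous
        N: poet
The bracketing above is licensed at every node by one of the given productions, with S at the root.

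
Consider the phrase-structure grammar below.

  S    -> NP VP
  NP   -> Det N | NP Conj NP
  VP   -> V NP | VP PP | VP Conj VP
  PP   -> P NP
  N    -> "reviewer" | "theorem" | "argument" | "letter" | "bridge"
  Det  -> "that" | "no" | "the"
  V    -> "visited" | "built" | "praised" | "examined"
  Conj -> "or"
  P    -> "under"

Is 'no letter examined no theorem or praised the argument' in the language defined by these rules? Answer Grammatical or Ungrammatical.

[S [NP [Det no] [N letter]] [VP [VP [V examined] [NP [Det no] [N theorem]]] [Conj or] [VP [V praised] [NP [Det the] [N argument]]]]]
Every word is introduced by a lexical rule and the phrasal rules combine the resulting categories into a single S.

Grammatical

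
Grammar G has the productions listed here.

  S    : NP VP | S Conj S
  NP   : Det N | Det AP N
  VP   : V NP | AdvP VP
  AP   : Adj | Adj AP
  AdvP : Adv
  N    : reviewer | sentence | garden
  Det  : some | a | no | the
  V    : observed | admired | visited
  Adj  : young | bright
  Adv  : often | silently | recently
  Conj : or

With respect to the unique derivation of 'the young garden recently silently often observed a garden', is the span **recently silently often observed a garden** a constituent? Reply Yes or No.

Yes

[S [NP [Det the] [AP [Adj young]] [N garden]] [VP [AdvP [Adv recently]] [VP [AdvP [Adv silently]] [VP [AdvP [Adv often]] [VP [V observed] [NP [Det a] [N garden]]]]]]]
The words 'recently silently often observed a garden' are exhaustively dominated by a single VP node (built by VP → AdvP VP), so they form a constituent.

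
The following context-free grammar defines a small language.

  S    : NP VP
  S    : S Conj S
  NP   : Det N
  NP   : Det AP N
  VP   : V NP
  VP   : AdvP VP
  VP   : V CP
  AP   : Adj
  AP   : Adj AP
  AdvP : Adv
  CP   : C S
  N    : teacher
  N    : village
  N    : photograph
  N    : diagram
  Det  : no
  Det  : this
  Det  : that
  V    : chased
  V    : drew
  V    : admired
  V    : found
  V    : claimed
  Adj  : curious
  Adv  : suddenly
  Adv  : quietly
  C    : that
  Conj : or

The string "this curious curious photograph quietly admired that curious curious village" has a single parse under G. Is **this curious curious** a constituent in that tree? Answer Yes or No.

[S [NP [Det this] [AP [Adj curious] [AP [Adj curious]]] [N photograph]] [VP [AdvP [Adv quietly]] [VP [V admired] [NP [Det that] [AP [Adj curious] [AP [Adj curious]]] [N village]]]]]
The smallest constituent containing 'this curious curious' is the NP spanning 'this curious curious photograph'; no single node in the tree dominates exactly the given words.

No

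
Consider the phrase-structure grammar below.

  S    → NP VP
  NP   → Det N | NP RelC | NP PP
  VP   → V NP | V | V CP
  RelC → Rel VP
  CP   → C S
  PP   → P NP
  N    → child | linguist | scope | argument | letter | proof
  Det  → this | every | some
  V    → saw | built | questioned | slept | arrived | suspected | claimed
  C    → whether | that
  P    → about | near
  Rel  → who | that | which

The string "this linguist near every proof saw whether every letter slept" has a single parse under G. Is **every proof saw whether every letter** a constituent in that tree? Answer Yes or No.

[S [NP [NP [Det this] [N linguist]] [PP [P near] [NP [Det every] [N proof]]]] [VP [V saw] [CP [C whether] [S [NP [Det every] [N letter]] [VP [V slept]]]]]]
The smallest constituent containing 'every proof saw whether every letter' is the S spanning 'this linguist near every proof saw whether every letter slept'; no single node in the tree dominates exactly the given words.

No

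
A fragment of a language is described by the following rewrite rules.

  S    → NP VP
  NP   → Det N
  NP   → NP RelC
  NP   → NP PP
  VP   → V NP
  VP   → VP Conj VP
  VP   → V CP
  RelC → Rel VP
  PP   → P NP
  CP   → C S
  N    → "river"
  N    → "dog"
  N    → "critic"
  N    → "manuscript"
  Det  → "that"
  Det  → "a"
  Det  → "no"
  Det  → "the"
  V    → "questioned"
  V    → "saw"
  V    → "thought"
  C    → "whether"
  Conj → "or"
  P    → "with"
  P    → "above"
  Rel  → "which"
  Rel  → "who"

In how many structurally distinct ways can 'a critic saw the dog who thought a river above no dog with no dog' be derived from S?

5

Two of the 5 distinct bracketings:
[S [NP [Det a] [N critic]] [VP [V saw] [NP [NP [Det the] [N dog]] [RelC [Rel who] [VP [V thought] [NP [NP [Det a] [N river]] [PP [P above] [NP [NP [Det no] [N dog]] [PP [P with] [NP [Det no] [N dog]]]]]]]]]]]
[S [NP [Det a] [N critic]] [VP [V saw] [NP [NP [Det the] [N dog]] [RelC [Rel who] [VP [V thought] [NP [NP [NP [Det a] [N river]] [PP [P above] [NP [Det no] [N dog]]]] [PP [P with] [NP [Det no] [N dog]]]]]]]]]
The trees differ in how a recursive rule is bracketed over the same span.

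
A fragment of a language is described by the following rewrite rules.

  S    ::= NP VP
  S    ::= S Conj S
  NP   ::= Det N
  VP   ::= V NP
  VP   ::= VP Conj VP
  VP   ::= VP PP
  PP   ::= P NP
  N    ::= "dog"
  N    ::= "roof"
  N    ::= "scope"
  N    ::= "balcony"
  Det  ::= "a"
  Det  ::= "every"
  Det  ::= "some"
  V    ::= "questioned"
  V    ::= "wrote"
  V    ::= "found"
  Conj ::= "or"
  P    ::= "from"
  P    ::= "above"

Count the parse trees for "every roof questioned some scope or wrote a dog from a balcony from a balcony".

Two of the 3 distinct bracketings:
[S [NP [Det every] [N roof]] [VP [VP [V questioned] [NP [Det some] [N scope]]] [Conj or] [VP [VP [VP [V wrote] [NP [Det a] [N dog]]] [PP [P from] [NP [Det a] [N balcony]]]] [PP [P from] [NP [Det a] [N balcony]]]]]]
[S [NP [Det every] [N roof]] [VP [VP [VP [V questioned] [NP [Det some] [N scope]]] [Conj or] [VP [VP [V wrote] [NP [Det a] [N dog]]] [PP [P from] [NP [Det a] [N balcony]]]]] [PP [P from] [NP [Det a] [N balcony]]]]]
The trees differ in how a recursive rule is bracketed over the same span.

3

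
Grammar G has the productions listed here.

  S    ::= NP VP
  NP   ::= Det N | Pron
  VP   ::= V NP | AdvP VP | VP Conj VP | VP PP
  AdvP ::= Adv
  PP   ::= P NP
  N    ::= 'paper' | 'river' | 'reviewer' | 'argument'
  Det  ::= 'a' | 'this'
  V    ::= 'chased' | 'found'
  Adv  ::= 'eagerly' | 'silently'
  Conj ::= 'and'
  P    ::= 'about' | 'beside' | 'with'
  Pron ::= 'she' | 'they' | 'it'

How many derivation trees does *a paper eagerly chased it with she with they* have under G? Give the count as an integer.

3

Two of the 3 distinct bracketings:
[S [NP [Det a] [N paper]] [VP [AdvP [Adv eagerly]] [VP [VP [VP [V chased] [NP [Pron it]]] [PP [P with] [NP [Pron she]]]] [PP [P with] [NP [Pron they]]]]]]
[S [NP [Det a] [N paper]] [VP [VP [AdvP [Adv eagerly]] [VP [VP [V chased] [NP [Pron it]]] [PP [P with] [NP [Pron she]]]]] [PP [P with] [NP [Pron they]]]]]
The trees differ in how a recursive rule is bracketed over the same span.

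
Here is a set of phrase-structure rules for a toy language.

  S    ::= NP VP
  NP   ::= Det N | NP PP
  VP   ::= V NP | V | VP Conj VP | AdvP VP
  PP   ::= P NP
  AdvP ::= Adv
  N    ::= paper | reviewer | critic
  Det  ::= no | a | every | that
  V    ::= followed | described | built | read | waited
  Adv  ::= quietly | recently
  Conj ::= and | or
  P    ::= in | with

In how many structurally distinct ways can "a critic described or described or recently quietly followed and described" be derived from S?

Two of the 9 distinct bracketings:
[S [NP [Det a] [N critic]] [VP [VP [V described]] [Conj or] [VP [VP [V described]] [Conj or] [VP [VP [AdvP [Adv recently]] [VP [AdvP [Adv quietly]] [VP [V followed]]]] [Conj and] [VP [V described]]]]]]
[S [NP [Det a] [N critic]] [VP [VP [V described]] [Conj or] [VP [VP [V described]] [Conj or] [VP [AdvP [Adv recently]] [VP [VP [AdvP [Adv quietly]] [VP [V followed]]] [Conj and] [VP [V described]]]]]]]
The trees differ in how a recursive rule is bracketed over the same span.

9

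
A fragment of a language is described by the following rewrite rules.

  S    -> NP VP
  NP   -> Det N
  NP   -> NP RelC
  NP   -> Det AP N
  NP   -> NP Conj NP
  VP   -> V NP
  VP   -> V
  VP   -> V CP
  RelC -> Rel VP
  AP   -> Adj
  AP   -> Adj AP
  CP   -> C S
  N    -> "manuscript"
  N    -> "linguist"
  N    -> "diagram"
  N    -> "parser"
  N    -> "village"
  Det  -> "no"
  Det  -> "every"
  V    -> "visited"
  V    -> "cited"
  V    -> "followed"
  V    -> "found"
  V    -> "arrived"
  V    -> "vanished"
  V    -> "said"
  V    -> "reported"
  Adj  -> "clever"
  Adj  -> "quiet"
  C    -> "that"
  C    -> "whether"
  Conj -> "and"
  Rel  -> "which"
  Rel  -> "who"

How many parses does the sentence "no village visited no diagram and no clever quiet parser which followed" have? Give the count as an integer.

The two bracketings:
[S [NP [Det no] [N village]] [VP [V visited] [NP [NP [NP [Det no] [N diagram]] [Conj and] [NP [Det no] [AP [Adj clever] [AP [Adj quiet]]] [N parser]]] [RelC [Rel which] [VP [V followed]]]]]]
[S [NP [Det no] [N village]] [VP [V visited] [NP [NP [Det no] [N diagram]] [Conj and] [NP [NP [Det no] [AP [Adj clever] [AP [Adj quiet]]] [N parser]] [RelC [Rel which] [VP [V followed]]]]]]]
The trees differ in how a recursive rule is bracketed over the same span.

2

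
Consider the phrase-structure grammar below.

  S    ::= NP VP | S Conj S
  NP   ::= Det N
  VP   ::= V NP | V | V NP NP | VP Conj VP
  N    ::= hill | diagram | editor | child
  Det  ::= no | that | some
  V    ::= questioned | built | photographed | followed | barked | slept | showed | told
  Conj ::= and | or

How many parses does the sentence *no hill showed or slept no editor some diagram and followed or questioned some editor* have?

Two of the 5 distinct bracketings:
[S [NP [Det no] [N hill]] [VP [VP [V showed]] [Conj or] [VP [VP [V slept] [NP [Det no] [N editor]] [NP [Det some] [N diagram]]] [Conj and] [VP [VP [V followed]] [Conj or] [VP [V questioned] [NP [Det some] [N editor]]]]]]]
[S [NP [Det no] [N hill]] [VP [VP [V showed]] [Conj or] [VP [VP [VP [V slept] [NP [Det no] [N editor]] [NP [Det some] [N diagram]]] [Conj and] [VP [V followed]]] [Conj or] [VP [V questioned] [NP [Det some] [N editor]]]]]]
The trees differ in how a recursive rule is bracketed over the same span.

5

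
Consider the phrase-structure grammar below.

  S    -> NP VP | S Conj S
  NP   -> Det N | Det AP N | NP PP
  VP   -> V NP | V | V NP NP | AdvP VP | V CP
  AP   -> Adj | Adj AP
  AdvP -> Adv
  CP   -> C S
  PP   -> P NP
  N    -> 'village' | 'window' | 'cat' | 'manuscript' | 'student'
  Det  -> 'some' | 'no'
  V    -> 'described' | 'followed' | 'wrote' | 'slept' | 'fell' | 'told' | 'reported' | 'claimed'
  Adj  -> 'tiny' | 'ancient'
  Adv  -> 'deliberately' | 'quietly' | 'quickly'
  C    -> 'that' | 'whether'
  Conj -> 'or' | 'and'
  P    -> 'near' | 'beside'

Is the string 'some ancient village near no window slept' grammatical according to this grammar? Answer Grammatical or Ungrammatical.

Grammatical

S
  NP
    NP
      Det: some
      AP
        Adj: ancient
      N: village
    PP
      P: near
      NP
        Det: no
        N: window
  VP
    V: slept
Every word is introduced by a lexical rule and the phrasal rules combine the resulting categories into a single S.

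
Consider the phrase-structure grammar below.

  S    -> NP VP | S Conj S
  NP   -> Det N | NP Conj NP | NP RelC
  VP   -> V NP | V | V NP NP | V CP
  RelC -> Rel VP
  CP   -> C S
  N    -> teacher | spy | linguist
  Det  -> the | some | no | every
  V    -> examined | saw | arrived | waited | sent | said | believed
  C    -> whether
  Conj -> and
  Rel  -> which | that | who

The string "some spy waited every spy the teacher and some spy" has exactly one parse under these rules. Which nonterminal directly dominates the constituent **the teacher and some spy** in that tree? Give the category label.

VP

[S [NP [Det some] [N spy]] [VP [V waited] [NP [Det every] [N spy]] [NP [NP [Det the] [N teacher]] [Conj and] [NP [Det some] [N spy]]]]]
The span 'the teacher and some spy' is the NP node built by NP → NP Conj NP.
Its mother is the VP built by VP → V NP NP.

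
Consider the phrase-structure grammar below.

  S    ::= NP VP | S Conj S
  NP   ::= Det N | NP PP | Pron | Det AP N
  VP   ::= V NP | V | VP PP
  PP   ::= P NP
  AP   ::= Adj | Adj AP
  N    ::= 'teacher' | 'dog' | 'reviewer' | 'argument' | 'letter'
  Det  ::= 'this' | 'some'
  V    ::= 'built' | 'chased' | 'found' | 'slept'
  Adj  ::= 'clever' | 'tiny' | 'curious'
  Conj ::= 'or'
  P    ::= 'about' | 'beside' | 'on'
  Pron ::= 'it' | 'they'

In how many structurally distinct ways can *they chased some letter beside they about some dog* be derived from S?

5

Two of the 5 distinct bracketings:
[S [NP [Pron they]] [VP [V chased] [NP [NP [Det some] [N letter]] [PP [P beside] [NP [NP [Pron they]] [PP [P about] [NP [Det some] [N dog]]]]]]]]
[S [NP [Pron they]] [VP [V chased] [NP [NP [NP [Det some] [N letter]] [PP [P beside] [NP [Pron they]]]] [PP [P about] [NP [Det some] [N dog]]]]]]
The trees differ in how a recursive rule is bracketed over the same span.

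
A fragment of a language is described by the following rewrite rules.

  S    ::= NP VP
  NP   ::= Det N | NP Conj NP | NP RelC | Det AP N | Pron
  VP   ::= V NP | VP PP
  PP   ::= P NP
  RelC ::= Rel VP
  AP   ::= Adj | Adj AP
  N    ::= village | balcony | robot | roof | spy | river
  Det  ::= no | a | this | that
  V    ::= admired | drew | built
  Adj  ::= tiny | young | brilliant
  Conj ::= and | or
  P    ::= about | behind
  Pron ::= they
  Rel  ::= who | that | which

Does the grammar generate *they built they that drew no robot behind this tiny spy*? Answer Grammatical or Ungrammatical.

[S [NP [Pron they]] [VP [V built] [NP [NP [Pron they]] [RelC [Rel that] [VP [VP [V drew] [NP [Det no] [N robot]]] [PP [P behind] [NP [Det this] [AP [Adj tiny]] [N spy]]]]]]]]
Each bracket corresponds to one application of a listed rule, so the string is derivable from S.

Grammatical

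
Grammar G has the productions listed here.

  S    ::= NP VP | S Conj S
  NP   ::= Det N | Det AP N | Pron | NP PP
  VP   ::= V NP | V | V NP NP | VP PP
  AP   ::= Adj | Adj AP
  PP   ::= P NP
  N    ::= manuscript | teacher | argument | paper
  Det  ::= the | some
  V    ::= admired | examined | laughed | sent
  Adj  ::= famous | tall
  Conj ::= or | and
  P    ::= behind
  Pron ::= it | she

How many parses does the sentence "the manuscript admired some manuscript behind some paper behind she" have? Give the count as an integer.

5

Two of the 5 distinct bracketings:
[S [NP [Det the] [N manuscript]] [VP [V admired] [NP [NP [Det some] [N manuscript]] [PP [P behind] [NP [NP [Det some] [N paper]] [PP [P behind] [NP [Pron she]]]]]]]]
[S [NP [Det the] [N manuscript]] [VP [V admired] [NP [NP [NP [Det some] [N manuscript]] [PP [P behind] [NP [Det some] [N paper]]]] [PP [P behind] [NP [Pron she]]]]]]
The trees differ in how a recursive rule is bracketed over the same span.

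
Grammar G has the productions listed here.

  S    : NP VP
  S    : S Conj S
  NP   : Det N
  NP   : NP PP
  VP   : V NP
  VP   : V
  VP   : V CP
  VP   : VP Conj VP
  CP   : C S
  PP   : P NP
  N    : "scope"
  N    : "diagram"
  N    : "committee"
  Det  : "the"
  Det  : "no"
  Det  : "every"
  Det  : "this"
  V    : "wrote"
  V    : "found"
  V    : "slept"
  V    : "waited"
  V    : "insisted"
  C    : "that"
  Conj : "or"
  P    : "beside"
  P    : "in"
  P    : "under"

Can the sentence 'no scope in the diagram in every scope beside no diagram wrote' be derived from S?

Grammatical

[S [NP [NP [Det no] [N scope]] [PP [P in] [NP [NP [Det the] [N diagram]] [PP [P in] [NP [NP [Det every] [N scope]] [PP [P beside] [NP [Det no] [N diagram]]]]]]]] [VP [V wrote]]]
The bracketing above is licensed at every node by one of the given productions, with S at the root.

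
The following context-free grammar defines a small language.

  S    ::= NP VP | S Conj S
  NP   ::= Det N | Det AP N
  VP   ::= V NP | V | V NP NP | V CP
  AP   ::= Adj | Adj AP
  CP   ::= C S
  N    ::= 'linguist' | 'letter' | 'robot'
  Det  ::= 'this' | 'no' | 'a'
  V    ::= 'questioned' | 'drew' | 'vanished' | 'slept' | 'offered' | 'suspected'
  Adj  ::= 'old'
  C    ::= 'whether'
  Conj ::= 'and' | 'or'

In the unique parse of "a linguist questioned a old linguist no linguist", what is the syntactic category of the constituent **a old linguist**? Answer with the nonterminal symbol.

NP

[S [NP [Det a] [N linguist]] [VP [V questioned] [NP [Det a] [AP [Adj old]] [N linguist]] [NP [Det no] [N linguist]]]]
The span 'a old linguist' is the NP node built by NP → Det AP N.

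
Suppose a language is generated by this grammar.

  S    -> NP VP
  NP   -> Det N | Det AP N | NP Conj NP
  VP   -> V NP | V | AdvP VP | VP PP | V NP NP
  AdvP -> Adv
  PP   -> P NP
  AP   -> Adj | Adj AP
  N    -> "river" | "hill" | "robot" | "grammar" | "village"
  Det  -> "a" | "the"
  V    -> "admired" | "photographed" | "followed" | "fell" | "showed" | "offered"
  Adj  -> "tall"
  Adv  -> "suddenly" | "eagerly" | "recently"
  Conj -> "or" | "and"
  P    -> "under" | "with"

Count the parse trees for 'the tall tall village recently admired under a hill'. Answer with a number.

2

The two bracketings:
[S [NP [Det the] [AP [Adj tall] [AP [Adj tall]]] [N village]] [VP [AdvP [Adv recently]] [VP [VP [V admired]] [PP [P under] [NP [Det a] [N hill]]]]]]
[S [NP [Det the] [AP [Adj tall] [AP [Adj tall]]] [N village]] [VP [VP [AdvP [Adv recently]] [VP [V admired]]] [PP [P under] [NP [Det a] [N hill]]]]]
The trees differ in how a recursive rule is bracketed over the same span.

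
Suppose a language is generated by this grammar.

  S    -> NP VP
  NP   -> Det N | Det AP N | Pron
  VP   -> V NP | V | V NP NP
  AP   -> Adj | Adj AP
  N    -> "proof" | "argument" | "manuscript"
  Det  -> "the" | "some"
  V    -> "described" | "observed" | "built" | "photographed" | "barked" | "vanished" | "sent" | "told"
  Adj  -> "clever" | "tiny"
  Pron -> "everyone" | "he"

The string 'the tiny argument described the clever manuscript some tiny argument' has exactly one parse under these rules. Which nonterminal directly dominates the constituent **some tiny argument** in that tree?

S
  NP
    Det: the
    AP
      Adj: tiny
    N: argument
  VP
    V: described
    NP
      Det: the
      AP
        Adj: clever
      N: manuscript
    NP
      Det: some
      AP
        Adj: tiny
      N: argument
The span 'some tiny argument' is the NP node built by NP → Det AP N.
Its mother is the VP built by VP → V NP NP.

VP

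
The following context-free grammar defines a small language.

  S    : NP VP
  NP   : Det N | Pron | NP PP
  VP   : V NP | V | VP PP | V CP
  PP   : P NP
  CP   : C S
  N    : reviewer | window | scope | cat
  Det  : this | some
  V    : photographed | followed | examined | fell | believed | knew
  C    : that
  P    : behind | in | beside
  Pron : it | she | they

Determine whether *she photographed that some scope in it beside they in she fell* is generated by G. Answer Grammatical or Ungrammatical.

[S [NP [Pron she]] [VP [V photographed] [CP [C that] [S [NP [NP [Det some] [N scope]] [PP [P in] [NP [NP [Pron it]] [PP [P beside] [NP [NP [Pron they]] [PP [P in] [NP [Pron she]]]]]]]] [VP [V fell]]]]]]
The bracketing above is licensed at every node by one of the given productions, with S at the root.

Grammatical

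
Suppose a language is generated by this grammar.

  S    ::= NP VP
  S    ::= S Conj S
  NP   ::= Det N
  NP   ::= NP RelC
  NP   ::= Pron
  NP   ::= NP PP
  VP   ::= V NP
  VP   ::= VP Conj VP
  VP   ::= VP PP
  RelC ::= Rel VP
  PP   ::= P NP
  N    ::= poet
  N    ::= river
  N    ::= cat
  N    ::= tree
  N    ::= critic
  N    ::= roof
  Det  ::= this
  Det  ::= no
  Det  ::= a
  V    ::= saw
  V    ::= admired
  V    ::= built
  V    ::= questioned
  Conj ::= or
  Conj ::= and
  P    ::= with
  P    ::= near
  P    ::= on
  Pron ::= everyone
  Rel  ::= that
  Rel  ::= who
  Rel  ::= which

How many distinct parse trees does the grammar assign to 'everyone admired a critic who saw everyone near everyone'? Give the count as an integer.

4

Two of the 4 distinct bracketings:
[S [NP [Pron everyone]] [VP [V admired] [NP [NP [Det a] [N critic]] [RelC [Rel who] [VP [V saw] [NP [NP [Pron everyone]] [PP [P near] [NP [Pron everyone]]]]]]]]]
[S [NP [Pron everyone]] [VP [V admired] [NP [NP [Det a] [N critic]] [RelC [Rel who] [VP [VP [V saw] [NP [Pron everyone]]] [PP [P near] [NP [Pron everyone]]]]]]]]
The difference turns on whether NP → NP PP is used at the relevant span, versus an alternative expansion of NP.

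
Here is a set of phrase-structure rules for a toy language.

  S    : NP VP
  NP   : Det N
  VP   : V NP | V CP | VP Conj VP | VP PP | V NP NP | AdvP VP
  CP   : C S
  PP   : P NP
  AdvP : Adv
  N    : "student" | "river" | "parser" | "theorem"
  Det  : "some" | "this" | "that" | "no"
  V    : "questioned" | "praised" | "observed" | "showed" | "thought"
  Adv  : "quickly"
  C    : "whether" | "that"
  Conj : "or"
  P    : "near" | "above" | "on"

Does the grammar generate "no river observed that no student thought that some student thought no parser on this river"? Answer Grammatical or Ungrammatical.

Grammatical

[S [NP [Det no] [N river]] [VP [V observed] [CP [C that] [S [NP [Det no] [N student]] [VP [V thought] [CP [C that] [S [NP [Det some] [N student]] [VP [VP [V thought] [NP [Det no] [N parser]]] [PP [P on] [NP [Det this] [N river]]]]]]]]]]]
Every word is introduced by a lexical rule and the phrasal rules combine the resulting categories into a single S.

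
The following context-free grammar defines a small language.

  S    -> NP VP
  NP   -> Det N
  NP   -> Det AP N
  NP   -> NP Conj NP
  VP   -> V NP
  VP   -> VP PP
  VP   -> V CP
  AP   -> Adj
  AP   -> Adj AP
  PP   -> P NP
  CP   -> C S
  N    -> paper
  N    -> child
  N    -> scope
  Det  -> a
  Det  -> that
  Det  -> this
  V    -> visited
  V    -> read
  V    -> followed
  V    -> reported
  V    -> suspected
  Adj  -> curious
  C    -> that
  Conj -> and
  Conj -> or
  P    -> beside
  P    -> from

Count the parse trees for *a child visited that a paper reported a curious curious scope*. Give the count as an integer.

1

[S [NP [Det a] [N child]] [VP [V visited] [CP [C that] [S [NP [Det a] [N paper]] [VP [V reported] [NP [Det a] [AP [Adj curious] [AP [Adj curious]]] [N scope]]]]]]]
No rule offers an alternative attachment or grouping for any span, so this is the only derivation.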